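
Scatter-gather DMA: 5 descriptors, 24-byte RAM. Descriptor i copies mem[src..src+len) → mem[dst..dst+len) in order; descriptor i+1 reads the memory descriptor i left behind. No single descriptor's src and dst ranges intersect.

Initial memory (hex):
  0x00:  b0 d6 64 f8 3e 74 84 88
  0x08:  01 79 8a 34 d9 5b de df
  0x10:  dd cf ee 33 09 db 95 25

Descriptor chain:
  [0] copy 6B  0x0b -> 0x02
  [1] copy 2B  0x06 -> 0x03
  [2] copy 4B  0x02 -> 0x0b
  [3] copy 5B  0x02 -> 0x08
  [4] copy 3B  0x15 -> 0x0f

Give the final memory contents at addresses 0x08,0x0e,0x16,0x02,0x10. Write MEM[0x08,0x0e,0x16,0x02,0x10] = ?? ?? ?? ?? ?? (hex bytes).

MEM[0x08,0x0e,0x16,0x02,0x10] = 34 de 95 34 95

D0: mem[0x02..0x07] <- [34 d9 5b de df dd]
D1: mem[0x03..0x04] <- [df dd]
D2: mem[0x0b..0x0e] <- [34 df dd de]
D3: mem[0x08..0x0c] <- [34 df dd de df]
D4: mem[0x0f..0x11] <- [db 95 25]
query mem[0x08]=0x34, mem[0x0e]=0xde, mem[0x16]=0x95, mem[0x02]=0x34, mem[0x10]=0x95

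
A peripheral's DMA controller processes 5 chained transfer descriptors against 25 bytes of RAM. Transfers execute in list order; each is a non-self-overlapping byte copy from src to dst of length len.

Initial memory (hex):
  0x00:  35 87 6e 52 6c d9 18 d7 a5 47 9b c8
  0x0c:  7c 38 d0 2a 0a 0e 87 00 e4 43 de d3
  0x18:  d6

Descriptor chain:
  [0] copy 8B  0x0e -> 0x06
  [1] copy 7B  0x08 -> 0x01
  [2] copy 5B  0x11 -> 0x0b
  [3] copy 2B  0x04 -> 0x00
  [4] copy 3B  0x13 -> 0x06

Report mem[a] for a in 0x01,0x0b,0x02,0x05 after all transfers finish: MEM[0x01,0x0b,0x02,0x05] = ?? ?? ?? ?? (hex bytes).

#0 dst[0x06+8] := {0xd0,0x2a,0x0a,0x0e,0x87,0x00,0xe4,0x43}
#1 dst[0x01+7] := {0x0a,0x0e,0x87,0x00,0xe4,0x43,0xd0}
#2 dst[0x0b+5] := {0x0e,0x87,0x00,0xe4,0x43}
#3 dst[0x00+2] := {0x00,0xe4}
#4 dst[0x06+3] := {0x00,0xe4,0x43}
query mem[0x01]=0xe4, mem[0x0b]=0x0e, mem[0x02]=0x0e, mem[0x05]=0xe4

MEM[0x01,0x0b,0x02,0x05] = e4 0e 0e e4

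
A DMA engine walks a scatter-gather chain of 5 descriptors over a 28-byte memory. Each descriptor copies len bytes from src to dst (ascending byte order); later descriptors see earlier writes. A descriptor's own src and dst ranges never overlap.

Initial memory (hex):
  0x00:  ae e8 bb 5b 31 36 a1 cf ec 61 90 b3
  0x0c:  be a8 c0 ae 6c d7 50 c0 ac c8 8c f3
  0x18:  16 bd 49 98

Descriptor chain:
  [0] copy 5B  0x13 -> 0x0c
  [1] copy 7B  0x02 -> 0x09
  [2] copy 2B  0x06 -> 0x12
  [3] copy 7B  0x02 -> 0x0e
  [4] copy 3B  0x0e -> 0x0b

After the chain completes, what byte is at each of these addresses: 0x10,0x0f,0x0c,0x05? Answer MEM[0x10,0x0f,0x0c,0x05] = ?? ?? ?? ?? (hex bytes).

[0] 0x13->0x0c len=5 : c0 ac c8 8c f3
[1] 0x02->0x09 len=7 : bb 5b 31 36 a1 cf ec
[2] 0x06->0x12 len=2 : a1 cf
[3] 0x02->0x0e len=7 : bb 5b 31 36 a1 cf ec
[4] 0x0e->0x0b len=3 : bb 5b 31
query mem[0x10]=0x31, mem[0x0f]=0x5b, mem[0x0c]=0x5b, mem[0x05]=0x36

MEM[0x10,0x0f,0x0c,0x05] = 31 5b 5b 36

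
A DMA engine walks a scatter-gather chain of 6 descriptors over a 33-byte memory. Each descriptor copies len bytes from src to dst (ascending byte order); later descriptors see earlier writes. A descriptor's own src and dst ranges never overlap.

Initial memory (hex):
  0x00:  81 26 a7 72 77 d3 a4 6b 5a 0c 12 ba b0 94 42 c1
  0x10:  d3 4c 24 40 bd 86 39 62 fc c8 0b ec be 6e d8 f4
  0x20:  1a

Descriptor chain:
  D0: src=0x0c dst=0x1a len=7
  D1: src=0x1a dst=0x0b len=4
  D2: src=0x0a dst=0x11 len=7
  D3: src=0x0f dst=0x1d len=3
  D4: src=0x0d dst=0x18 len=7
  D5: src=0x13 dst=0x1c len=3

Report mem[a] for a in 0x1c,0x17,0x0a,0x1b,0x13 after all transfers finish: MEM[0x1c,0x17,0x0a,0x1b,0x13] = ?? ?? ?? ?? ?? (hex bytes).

  after D0: wrote 7B at 0x1a = b09442c1d34c24
  after D1: wrote 4B at 0x0b = b09442c1
  after D2: wrote 7B at 0x11 = 12b09442c1c1d3
  after D3: wrote 3B at 0x1d = c1d312
  after D4: wrote 7B at 0x18 = 42c1c1d312b094
  after D5: wrote 3B at 0x1c = 9442c1
query mem[0x1c]=0x94, mem[0x17]=0xd3, mem[0x0a]=0x12, mem[0x1b]=0xd3, mem[0x13]=0x94

MEM[0x1c,0x17,0x0a,0x1b,0x13] = 94 d3 12 d3 94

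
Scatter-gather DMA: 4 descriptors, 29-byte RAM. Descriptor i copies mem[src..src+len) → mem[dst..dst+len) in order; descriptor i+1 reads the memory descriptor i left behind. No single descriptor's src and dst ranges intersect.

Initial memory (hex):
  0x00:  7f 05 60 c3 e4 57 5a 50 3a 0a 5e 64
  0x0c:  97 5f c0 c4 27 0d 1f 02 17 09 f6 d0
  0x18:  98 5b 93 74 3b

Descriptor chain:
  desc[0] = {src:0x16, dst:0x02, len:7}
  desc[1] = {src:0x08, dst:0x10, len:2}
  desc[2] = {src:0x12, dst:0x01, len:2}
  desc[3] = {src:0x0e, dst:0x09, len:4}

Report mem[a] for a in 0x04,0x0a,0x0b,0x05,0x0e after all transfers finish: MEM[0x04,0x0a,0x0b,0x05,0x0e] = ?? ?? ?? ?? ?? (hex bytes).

MEM[0x04,0x0a,0x0b,0x05,0x0e] = 98 c4 3b 5b c0

#0 dst[0x02+7] := {0xf6,0xd0,0x98,0x5b,0x93,0x74,0x3b}
#1 dst[0x10+2] := {0x3b,0x0a}
#2 dst[0x01+2] := {0x1f,0x02}
#3 dst[0x09+4] := {0xc0,0xc4,0x3b,0x0a}
query mem[0x04]=0x98, mem[0x0a]=0xc4, mem[0x0b]=0x3b, mem[0x05]=0x5b, mem[0x0e]=0xc0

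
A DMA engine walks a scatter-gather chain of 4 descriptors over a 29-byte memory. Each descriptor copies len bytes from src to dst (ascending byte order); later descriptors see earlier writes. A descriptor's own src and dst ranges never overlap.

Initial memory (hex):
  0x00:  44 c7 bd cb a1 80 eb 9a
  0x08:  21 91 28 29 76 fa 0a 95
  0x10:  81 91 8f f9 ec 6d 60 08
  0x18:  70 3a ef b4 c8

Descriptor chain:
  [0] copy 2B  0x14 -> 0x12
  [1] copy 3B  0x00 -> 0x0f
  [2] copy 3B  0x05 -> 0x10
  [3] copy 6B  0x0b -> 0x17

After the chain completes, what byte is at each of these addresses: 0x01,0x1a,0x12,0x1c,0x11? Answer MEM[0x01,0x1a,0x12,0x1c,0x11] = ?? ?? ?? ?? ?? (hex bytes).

MEM[0x01,0x1a,0x12,0x1c,0x11] = c7 0a 9a 80 eb

#0 dst[0x12+2] := {0xec,0x6d}
#1 dst[0x0f+3] := {0x44,0xc7,0xbd}
#2 dst[0x10+3] := {0x80,0xeb,0x9a}
#3 dst[0x17+6] := {0x29,0x76,0xfa,0x0a,0x44,0x80}
query mem[0x01]=0xc7, mem[0x1a]=0x0a, mem[0x12]=0x9a, mem[0x1c]=0x80, mem[0x11]=0xeb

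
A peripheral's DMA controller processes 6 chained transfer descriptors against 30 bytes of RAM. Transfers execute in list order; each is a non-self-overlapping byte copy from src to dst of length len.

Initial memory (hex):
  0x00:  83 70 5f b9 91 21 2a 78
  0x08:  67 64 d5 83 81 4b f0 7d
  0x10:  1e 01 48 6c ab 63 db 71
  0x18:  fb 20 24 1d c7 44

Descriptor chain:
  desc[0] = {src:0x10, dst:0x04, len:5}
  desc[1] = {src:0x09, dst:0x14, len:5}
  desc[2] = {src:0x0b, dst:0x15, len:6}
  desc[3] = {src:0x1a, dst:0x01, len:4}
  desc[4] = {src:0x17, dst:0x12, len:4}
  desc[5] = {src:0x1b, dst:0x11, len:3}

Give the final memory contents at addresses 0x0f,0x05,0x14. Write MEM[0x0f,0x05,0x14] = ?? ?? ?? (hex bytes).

  after D0: wrote 5B at 0x04 = 1e01486cab
  after D1: wrote 5B at 0x14 = 64d583814b
  after D2: wrote 6B at 0x15 = 83814bf07d1e
  after D3: wrote 4B at 0x01 = 1e1dc744
  after D4: wrote 4B at 0x12 = 4bf07d1e
  after D5: wrote 3B at 0x11 = 1dc744
query mem[0x0f]=0x7d, mem[0x05]=0x01, mem[0x14]=0x7d

MEM[0x0f,0x05,0x14] = 7d 01 7d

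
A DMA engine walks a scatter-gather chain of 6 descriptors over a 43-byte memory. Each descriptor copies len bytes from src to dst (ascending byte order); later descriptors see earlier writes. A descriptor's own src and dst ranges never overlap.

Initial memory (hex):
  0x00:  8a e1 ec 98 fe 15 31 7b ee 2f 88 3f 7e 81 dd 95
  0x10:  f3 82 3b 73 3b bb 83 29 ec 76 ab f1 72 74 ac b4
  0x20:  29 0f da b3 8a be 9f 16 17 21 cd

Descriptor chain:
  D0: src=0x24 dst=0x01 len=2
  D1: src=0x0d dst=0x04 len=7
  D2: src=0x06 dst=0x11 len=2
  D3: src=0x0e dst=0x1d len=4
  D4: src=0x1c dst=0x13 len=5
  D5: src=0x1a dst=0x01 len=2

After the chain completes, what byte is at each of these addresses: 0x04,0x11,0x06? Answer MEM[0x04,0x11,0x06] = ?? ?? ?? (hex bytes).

MEM[0x04,0x11,0x06] = 81 95 95

[0] 0x24->0x01 len=2 : 8a be
[1] 0x0d->0x04 len=7 : 81 dd 95 f3 82 3b 73
[2] 0x06->0x11 len=2 : 95 f3
[3] 0x0e->0x1d len=4 : dd 95 f3 95
[4] 0x1c->0x13 len=5 : 72 dd 95 f3 95
[5] 0x1a->0x01 len=2 : ab f1
query mem[0x04]=0x81, mem[0x11]=0x95, mem[0x06]=0x95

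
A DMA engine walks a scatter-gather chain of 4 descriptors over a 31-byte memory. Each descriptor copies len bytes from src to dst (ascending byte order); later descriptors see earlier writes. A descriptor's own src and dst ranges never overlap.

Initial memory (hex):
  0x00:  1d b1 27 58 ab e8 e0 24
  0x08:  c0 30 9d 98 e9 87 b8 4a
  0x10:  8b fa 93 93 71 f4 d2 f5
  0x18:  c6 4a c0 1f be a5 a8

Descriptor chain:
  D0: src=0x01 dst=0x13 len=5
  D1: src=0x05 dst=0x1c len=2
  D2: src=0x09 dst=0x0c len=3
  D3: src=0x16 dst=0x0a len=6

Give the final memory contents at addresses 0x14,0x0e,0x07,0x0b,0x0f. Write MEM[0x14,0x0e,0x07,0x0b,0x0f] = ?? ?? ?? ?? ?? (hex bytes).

#0 dst[0x13+5] := {0xb1,0x27,0x58,0xab,0xe8}
#1 dst[0x1c+2] := {0xe8,0xe0}
#2 dst[0x0c+3] := {0x30,0x9d,0x98}
#3 dst[0x0a+6] := {0xab,0xe8,0xc6,0x4a,0xc0,0x1f}
query mem[0x14]=0x27, mem[0x0e]=0xc0, mem[0x07]=0x24, mem[0x0b]=0xe8, mem[0x0f]=0x1f

MEM[0x14,0x0e,0x07,0x0b,0x0f] = 27 c0 24 e8 1f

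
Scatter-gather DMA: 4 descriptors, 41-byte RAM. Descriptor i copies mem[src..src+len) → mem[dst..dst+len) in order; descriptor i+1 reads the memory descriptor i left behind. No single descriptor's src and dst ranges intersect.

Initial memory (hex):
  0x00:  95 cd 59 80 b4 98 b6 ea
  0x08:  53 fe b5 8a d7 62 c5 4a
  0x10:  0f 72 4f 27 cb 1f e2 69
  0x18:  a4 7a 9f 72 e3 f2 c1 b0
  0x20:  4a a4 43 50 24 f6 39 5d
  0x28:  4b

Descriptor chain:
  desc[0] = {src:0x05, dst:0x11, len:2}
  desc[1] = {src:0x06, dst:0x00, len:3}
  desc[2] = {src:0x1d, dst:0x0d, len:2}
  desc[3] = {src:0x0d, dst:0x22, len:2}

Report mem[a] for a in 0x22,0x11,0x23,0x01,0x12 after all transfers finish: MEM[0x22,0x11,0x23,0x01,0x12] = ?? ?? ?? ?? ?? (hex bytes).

D0: mem[0x11..0x12] <- [98 b6]
D1: mem[0x00..0x02] <- [b6 ea 53]
D2: mem[0x0d..0x0e] <- [f2 c1]
D3: mem[0x22..0x23] <- [f2 c1]
query mem[0x22]=0xf2, mem[0x11]=0x98, mem[0x23]=0xc1, mem[0x01]=0xea, mem[0x12]=0xb6

MEM[0x22,0x11,0x23,0x01,0x12] = f2 98 c1 ea b6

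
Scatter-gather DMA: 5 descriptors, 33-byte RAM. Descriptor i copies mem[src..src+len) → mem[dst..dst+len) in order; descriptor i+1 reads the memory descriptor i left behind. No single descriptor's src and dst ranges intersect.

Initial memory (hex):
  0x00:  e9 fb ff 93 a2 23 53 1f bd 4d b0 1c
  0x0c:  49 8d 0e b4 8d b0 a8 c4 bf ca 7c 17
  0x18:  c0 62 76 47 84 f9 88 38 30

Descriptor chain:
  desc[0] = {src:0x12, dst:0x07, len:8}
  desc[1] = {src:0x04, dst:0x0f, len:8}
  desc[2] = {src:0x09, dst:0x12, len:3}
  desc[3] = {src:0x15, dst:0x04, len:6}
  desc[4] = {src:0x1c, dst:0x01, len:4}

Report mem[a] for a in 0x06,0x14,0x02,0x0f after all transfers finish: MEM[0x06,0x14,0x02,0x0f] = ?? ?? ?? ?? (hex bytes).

MEM[0x06,0x14,0x02,0x0f] = 17 7c f9 a2

  after D0: wrote 8B at 0x07 = a8c4bfca7c17c062
  after D1: wrote 8B at 0x0f = a22353a8c4bfca7c
  after D2: wrote 3B at 0x12 = bfca7c
  after D3: wrote 6B at 0x04 = ca7c17c06276
  after D4: wrote 4B at 0x01 = 84f98838
query mem[0x06]=0x17, mem[0x14]=0x7c, mem[0x02]=0xf9, mem[0x0f]=0xa2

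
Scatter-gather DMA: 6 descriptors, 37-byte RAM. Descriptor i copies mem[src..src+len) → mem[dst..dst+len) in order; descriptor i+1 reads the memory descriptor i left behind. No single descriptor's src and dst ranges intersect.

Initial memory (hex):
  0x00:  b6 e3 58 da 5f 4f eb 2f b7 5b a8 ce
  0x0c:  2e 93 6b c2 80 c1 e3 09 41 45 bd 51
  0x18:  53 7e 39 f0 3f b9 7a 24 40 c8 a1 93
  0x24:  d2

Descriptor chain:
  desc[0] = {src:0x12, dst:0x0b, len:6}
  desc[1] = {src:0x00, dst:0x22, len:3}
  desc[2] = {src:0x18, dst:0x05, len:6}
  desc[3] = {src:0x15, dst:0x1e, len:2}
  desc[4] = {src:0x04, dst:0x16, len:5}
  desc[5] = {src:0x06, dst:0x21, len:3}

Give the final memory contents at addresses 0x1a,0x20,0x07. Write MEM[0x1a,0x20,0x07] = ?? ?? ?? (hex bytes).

#0 dst[0x0b+6] := {0xe3,0x09,0x41,0x45,0xbd,0x51}
#1 dst[0x22+3] := {0xb6,0xe3,0x58}
#2 dst[0x05+6] := {0x53,0x7e,0x39,0xf0,0x3f,0xb9}
#3 dst[0x1e+2] := {0x45,0xbd}
#4 dst[0x16+5] := {0x5f,0x53,0x7e,0x39,0xf0}
#5 dst[0x21+3] := {0x7e,0x39,0xf0}
query mem[0x1a]=0xf0, mem[0x20]=0x40, mem[0x07]=0x39

MEM[0x1a,0x20,0x07] = f0 40 39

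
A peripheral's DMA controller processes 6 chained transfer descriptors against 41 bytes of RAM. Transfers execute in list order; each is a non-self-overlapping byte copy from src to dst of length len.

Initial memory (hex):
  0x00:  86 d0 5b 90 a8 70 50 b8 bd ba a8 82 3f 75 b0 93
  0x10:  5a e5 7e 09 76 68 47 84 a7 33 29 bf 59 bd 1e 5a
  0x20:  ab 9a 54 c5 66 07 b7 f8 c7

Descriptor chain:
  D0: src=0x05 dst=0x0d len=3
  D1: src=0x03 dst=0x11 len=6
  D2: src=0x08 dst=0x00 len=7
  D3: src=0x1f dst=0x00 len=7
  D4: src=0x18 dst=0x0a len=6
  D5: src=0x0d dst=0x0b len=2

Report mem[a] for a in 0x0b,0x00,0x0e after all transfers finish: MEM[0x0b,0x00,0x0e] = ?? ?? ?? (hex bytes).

  after D0: wrote 3B at 0x0d = 7050b8
  after D1: wrote 6B at 0x11 = 90a87050b8bd
  after D2: wrote 7B at 0x00 = bdbaa8823f7050
  after D3: wrote 7B at 0x00 = 5aab9a54c56607
  after D4: wrote 6B at 0x0a = a73329bf59bd
  after D5: wrote 2B at 0x0b = bf59
query mem[0x0b]=0xbf, mem[0x00]=0x5a, mem[0x0e]=0x59

MEM[0x0b,0x00,0x0e] = bf 5a 59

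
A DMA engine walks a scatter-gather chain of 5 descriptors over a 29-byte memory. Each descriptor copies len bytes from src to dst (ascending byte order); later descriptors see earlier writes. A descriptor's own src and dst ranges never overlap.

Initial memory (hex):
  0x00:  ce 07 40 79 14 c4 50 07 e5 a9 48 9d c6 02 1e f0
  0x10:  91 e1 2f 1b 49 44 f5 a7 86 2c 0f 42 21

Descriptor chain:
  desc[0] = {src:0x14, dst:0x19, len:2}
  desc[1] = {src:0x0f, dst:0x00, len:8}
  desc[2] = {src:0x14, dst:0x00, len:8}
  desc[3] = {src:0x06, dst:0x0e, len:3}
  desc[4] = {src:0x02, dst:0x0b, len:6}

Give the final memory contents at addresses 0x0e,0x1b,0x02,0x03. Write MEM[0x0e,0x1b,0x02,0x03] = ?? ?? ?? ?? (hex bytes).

MEM[0x0e,0x1b,0x02,0x03] = 49 42 f5 a7

  after D0: wrote 2B at 0x19 = 4944
  after D1: wrote 8B at 0x00 = f091e12f1b4944f5
  after D2: wrote 8B at 0x00 = 4944f5a786494442
  after D3: wrote 3B at 0x0e = 4442e5
  after D4: wrote 6B at 0x0b = f5a786494442
query mem[0x0e]=0x49, mem[0x1b]=0x42, mem[0x02]=0xf5, mem[0x03]=0xa7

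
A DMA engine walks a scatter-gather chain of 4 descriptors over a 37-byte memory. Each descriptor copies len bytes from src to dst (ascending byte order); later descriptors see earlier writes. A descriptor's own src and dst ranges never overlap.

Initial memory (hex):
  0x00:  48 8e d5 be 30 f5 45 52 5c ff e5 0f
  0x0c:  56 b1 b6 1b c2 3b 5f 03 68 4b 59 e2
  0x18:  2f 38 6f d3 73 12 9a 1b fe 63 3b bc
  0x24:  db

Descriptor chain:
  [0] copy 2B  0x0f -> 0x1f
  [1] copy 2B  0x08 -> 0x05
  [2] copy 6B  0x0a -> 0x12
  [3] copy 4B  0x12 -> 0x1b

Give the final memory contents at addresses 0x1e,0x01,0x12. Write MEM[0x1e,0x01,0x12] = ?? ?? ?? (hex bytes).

[0] 0x0f->0x1f len=2 : 1b c2
[1] 0x08->0x05 len=2 : 5c ff
[2] 0x0a->0x12 len=6 : e5 0f 56 b1 b6 1b
[3] 0x12->0x1b len=4 : e5 0f 56 b1
query mem[0x1e]=0xb1, mem[0x01]=0x8e, mem[0x12]=0xe5

MEM[0x1e,0x01,0x12] = b1 8e e5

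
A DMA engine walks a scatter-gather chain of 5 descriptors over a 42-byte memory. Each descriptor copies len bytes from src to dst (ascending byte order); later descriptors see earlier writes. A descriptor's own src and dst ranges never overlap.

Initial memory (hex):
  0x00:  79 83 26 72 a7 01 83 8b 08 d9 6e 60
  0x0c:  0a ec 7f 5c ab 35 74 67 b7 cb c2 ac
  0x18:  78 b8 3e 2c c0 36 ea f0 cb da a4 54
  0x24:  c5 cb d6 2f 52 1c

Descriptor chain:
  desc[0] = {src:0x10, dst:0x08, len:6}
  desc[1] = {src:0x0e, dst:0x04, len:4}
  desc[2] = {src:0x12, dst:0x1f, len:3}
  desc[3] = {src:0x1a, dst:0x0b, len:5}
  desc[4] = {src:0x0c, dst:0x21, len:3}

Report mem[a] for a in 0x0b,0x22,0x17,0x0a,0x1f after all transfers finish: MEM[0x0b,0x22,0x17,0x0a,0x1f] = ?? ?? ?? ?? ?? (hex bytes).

D0: mem[0x08..0x0d] <- [ab 35 74 67 b7 cb]
D1: mem[0x04..0x07] <- [7f 5c ab 35]
D2: mem[0x1f..0x21] <- [74 67 b7]
D3: mem[0x0b..0x0f] <- [3e 2c c0 36 ea]
D4: mem[0x21..0x23] <- [2c c0 36]
query mem[0x0b]=0x3e, mem[0x22]=0xc0, mem[0x17]=0xac, mem[0x0a]=0x74, mem[0x1f]=0x74

MEM[0x0b,0x22,0x17,0x0a,0x1f] = 3e c0 ac 74 74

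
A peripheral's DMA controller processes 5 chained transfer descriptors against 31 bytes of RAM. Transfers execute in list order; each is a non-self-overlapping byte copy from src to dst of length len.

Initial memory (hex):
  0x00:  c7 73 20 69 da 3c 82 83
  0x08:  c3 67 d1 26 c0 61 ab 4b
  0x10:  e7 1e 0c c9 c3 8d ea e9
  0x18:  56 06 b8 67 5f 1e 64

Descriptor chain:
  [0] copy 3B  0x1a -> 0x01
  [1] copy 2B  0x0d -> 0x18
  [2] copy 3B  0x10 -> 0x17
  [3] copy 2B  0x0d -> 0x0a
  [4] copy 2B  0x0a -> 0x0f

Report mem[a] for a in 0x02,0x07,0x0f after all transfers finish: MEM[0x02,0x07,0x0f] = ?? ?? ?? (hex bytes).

MEM[0x02,0x07,0x0f] = 67 83 61

  after D0: wrote 3B at 0x01 = b8675f
  after D1: wrote 2B at 0x18 = 61ab
  after D2: wrote 3B at 0x17 = e71e0c
  after D3: wrote 2B at 0x0a = 61ab
  after D4: wrote 2B at 0x0f = 61ab
query mem[0x02]=0x67, mem[0x07]=0x83, mem[0x0f]=0x61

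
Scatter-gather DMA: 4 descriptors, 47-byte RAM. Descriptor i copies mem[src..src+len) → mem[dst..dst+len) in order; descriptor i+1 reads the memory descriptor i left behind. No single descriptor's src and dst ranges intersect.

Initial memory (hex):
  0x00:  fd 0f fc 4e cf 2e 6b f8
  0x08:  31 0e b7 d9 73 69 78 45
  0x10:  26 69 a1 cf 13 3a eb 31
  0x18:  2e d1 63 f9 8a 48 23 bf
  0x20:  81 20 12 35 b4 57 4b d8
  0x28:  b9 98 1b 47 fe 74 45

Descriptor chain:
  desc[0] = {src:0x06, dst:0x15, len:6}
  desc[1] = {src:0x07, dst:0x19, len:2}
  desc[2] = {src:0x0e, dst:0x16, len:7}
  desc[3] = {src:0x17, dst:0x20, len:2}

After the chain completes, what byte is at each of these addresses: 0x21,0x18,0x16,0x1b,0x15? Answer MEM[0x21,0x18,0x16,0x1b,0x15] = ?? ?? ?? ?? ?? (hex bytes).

MEM[0x21,0x18,0x16,0x1b,0x15] = 26 26 78 cf 6b

#0 dst[0x15+6] := {0x6b,0xf8,0x31,0x0e,0xb7,0xd9}
#1 dst[0x19+2] := {0xf8,0x31}
#2 dst[0x16+7] := {0x78,0x45,0x26,0x69,0xa1,0xcf,0x13}
#3 dst[0x20+2] := {0x45,0x26}
query mem[0x21]=0x26, mem[0x18]=0x26, mem[0x16]=0x78, mem[0x1b]=0xcf, mem[0x15]=0x6b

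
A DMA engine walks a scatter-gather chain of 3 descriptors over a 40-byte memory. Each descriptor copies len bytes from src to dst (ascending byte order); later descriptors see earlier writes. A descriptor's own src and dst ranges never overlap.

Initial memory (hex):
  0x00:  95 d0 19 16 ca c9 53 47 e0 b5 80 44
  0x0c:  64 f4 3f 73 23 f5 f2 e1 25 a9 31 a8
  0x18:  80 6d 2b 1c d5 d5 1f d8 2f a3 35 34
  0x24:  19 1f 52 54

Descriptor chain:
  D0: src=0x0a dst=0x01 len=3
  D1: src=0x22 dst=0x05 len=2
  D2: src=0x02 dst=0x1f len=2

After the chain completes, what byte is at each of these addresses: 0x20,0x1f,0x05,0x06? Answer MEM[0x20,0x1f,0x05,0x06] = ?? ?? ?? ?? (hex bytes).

MEM[0x20,0x1f,0x05,0x06] = 64 44 35 34

[0] 0x0a->0x01 len=3 : 80 44 64
[1] 0x22->0x05 len=2 : 35 34
[2] 0x02->0x1f len=2 : 44 64
query mem[0x20]=0x64, mem[0x1f]=0x44, mem[0x05]=0x35, mem[0x06]=0x34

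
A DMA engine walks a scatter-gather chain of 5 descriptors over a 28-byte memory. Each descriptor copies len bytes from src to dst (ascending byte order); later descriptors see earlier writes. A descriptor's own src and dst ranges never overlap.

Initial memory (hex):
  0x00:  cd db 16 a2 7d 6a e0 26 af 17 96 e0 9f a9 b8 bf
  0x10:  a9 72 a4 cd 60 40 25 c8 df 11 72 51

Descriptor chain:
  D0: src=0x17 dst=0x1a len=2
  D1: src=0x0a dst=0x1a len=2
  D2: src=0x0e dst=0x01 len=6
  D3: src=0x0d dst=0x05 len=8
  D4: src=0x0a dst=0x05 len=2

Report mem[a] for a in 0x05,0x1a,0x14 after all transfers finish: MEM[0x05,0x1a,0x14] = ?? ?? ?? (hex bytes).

D0: mem[0x1a..0x1b] <- [c8 df]
D1: mem[0x1a..0x1b] <- [96 e0]
D2: mem[0x01..0x06] <- [b8 bf a9 72 a4 cd]
D3: mem[0x05..0x0c] <- [a9 b8 bf a9 72 a4 cd 60]
D4: mem[0x05..0x06] <- [a4 cd]
query mem[0x05]=0xa4, mem[0x1a]=0x96, mem[0x14]=0x60

MEM[0x05,0x1a,0x14] = a4 96 60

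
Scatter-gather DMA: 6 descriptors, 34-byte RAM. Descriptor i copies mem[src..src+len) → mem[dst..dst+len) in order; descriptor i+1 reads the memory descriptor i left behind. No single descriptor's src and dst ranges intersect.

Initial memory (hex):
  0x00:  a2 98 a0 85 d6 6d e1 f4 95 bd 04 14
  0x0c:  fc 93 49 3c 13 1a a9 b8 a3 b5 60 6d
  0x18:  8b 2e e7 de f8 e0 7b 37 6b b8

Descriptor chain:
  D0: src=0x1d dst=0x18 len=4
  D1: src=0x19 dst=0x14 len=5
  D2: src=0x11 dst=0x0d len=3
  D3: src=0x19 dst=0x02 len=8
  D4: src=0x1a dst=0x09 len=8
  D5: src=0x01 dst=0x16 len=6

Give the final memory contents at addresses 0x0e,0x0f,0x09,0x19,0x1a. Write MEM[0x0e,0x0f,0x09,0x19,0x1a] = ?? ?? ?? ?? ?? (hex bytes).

MEM[0x0e,0x0f,0x09,0x19,0x1a] = 37 6b 37 6b f8

[0] 0x1d->0x18 len=4 : e0 7b 37 6b
[1] 0x19->0x14 len=5 : 7b 37 6b f8 e0
[2] 0x11->0x0d len=3 : 1a a9 b8
[3] 0x19->0x02 len=8 : 7b 37 6b f8 e0 7b 37 6b
[4] 0x1a->0x09 len=8 : 37 6b f8 e0 7b 37 6b b8
[5] 0x01->0x16 len=6 : 98 7b 37 6b f8 e0
query mem[0x0e]=0x37, mem[0x0f]=0x6b, mem[0x09]=0x37, mem[0x19]=0x6b, mem[0x1a]=0xf8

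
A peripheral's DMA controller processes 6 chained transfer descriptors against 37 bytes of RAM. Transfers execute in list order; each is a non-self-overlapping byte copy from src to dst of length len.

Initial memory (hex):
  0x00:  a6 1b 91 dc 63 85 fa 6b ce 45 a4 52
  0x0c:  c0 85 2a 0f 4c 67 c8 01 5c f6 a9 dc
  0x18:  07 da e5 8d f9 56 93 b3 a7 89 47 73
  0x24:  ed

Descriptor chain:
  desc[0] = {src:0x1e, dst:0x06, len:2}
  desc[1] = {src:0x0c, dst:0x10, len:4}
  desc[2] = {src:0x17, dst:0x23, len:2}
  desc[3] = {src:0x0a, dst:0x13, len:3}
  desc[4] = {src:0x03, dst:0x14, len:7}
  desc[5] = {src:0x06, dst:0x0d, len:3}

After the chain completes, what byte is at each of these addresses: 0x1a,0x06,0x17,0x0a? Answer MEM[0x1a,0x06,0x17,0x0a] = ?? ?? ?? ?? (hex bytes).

MEM[0x1a,0x06,0x17,0x0a] = 45 93 93 a4

[0] 0x1e->0x06 len=2 : 93 b3
[1] 0x0c->0x10 len=4 : c0 85 2a 0f
[2] 0x17->0x23 len=2 : dc 07
[3] 0x0a->0x13 len=3 : a4 52 c0
[4] 0x03->0x14 len=7 : dc 63 85 93 b3 ce 45
[5] 0x06->0x0d len=3 : 93 b3 ce
query mem[0x1a]=0x45, mem[0x06]=0x93, mem[0x17]=0x93, mem[0x0a]=0xa4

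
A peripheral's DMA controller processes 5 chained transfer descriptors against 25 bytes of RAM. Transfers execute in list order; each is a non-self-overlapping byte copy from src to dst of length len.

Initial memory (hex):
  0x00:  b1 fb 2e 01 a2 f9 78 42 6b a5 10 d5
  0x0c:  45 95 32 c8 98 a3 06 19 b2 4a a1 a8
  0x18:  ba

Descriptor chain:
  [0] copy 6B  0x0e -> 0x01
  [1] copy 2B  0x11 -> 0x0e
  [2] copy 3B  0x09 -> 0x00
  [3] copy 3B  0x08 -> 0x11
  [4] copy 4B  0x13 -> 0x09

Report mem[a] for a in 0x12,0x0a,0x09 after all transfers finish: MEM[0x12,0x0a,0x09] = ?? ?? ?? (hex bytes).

MEM[0x12,0x0a,0x09] = a5 b2 10

D0: mem[0x01..0x06] <- [32 c8 98 a3 06 19]
D1: mem[0x0e..0x0f] <- [a3 06]
D2: mem[0x00..0x02] <- [a5 10 d5]
D3: mem[0x11..0x13] <- [6b a5 10]
D4: mem[0x09..0x0c] <- [10 b2 4a a1]
query mem[0x12]=0xa5, mem[0x0a]=0xb2, mem[0x09]=0x10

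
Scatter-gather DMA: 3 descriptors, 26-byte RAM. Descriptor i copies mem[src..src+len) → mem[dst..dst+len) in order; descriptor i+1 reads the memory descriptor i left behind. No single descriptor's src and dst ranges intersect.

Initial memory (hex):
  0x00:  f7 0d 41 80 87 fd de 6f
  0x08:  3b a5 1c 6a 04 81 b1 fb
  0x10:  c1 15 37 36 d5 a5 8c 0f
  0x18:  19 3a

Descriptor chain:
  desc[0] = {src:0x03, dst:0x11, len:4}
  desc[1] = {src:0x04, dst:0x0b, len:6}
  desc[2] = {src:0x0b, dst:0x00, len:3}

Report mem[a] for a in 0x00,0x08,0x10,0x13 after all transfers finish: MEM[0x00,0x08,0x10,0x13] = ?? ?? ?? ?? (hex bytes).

D0: mem[0x11..0x14] <- [80 87 fd de]
D1: mem[0x0b..0x10] <- [87 fd de 6f 3b a5]
D2: mem[0x00..0x02] <- [87 fd de]
query mem[0x00]=0x87, mem[0x08]=0x3b, mem[0x10]=0xa5, mem[0x13]=0xfd

MEM[0x00,0x08,0x10,0x13] = 87 3b a5 fd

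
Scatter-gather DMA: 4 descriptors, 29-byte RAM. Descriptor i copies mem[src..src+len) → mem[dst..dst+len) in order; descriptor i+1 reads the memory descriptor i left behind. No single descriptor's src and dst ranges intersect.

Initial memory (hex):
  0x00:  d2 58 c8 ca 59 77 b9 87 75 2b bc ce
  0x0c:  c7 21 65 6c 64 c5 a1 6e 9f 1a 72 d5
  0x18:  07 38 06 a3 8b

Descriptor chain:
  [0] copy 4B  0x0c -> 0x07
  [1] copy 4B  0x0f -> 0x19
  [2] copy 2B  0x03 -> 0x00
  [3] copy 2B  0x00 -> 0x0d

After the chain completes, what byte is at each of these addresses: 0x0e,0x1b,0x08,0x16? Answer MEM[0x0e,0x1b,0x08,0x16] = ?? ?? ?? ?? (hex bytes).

MEM[0x0e,0x1b,0x08,0x16] = 59 c5 21 72

D0: mem[0x07..0x0a] <- [c7 21 65 6c]
D1: mem[0x19..0x1c] <- [6c 64 c5 a1]
D2: mem[0x00..0x01] <- [ca 59]
D3: mem[0x0d..0x0e] <- [ca 59]
query mem[0x0e]=0x59, mem[0x1b]=0xc5, mem[0x08]=0x21, mem[0x16]=0x72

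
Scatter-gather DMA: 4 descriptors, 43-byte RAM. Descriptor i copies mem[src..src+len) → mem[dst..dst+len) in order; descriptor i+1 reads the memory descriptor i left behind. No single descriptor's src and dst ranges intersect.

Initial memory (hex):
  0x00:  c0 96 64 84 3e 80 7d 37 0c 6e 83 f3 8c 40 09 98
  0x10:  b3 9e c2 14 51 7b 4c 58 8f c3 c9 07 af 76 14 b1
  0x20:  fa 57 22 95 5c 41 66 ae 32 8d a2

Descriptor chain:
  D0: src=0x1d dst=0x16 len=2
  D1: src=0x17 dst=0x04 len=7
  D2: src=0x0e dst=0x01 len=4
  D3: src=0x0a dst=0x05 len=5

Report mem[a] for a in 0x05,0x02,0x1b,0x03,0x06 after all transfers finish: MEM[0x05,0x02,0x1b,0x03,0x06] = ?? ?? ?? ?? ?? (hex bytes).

MEM[0x05,0x02,0x1b,0x03,0x06] = 76 98 07 b3 f3

  after D0: wrote 2B at 0x16 = 7614
  after D1: wrote 7B at 0x04 = 148fc3c907af76
  after D2: wrote 4B at 0x01 = 0998b39e
  after D3: wrote 5B at 0x05 = 76f38c4009
query mem[0x05]=0x76, mem[0x02]=0x98, mem[0x1b]=0x07, mem[0x03]=0xb3, mem[0x06]=0xf3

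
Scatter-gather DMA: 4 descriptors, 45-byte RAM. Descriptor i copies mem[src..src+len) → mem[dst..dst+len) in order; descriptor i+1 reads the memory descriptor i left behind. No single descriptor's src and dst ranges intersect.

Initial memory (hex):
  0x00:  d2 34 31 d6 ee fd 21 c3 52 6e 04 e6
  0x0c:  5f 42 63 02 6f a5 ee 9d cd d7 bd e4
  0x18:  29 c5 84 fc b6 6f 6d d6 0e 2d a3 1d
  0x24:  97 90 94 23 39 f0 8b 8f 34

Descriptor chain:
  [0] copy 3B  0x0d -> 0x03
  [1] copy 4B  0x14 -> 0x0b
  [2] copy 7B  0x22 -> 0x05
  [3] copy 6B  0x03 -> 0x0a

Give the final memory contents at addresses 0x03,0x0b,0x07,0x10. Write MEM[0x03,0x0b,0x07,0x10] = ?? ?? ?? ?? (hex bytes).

#0 dst[0x03+3] := {0x42,0x63,0x02}
#1 dst[0x0b+4] := {0xcd,0xd7,0xbd,0xe4}
#2 dst[0x05+7] := {0xa3,0x1d,0x97,0x90,0x94,0x23,0x39}
#3 dst[0x0a+6] := {0x42,0x63,0xa3,0x1d,0x97,0x90}
query mem[0x03]=0x42, mem[0x0b]=0x63, mem[0x07]=0x97, mem[0x10]=0x6f

MEM[0x03,0x0b,0x07,0x10] = 42 63 97 6f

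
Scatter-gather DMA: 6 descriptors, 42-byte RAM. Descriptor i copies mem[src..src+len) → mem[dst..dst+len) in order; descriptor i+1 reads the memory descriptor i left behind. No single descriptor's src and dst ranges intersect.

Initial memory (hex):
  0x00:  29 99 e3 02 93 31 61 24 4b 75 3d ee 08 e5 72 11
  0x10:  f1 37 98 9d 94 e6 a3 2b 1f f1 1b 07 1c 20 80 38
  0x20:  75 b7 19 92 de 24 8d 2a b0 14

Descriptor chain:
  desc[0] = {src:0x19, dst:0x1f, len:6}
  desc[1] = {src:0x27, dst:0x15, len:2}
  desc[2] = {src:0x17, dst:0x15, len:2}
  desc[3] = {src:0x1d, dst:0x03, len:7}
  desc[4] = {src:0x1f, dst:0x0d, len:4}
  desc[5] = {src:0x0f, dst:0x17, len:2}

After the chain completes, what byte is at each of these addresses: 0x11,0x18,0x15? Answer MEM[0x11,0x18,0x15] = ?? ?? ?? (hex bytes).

MEM[0x11,0x18,0x15] = 37 1c 2b

[0] 0x19->0x1f len=6 : f1 1b 07 1c 20 80
[1] 0x27->0x15 len=2 : 2a b0
[2] 0x17->0x15 len=2 : 2b 1f
[3] 0x1d->0x03 len=7 : 20 80 f1 1b 07 1c 20
[4] 0x1f->0x0d len=4 : f1 1b 07 1c
[5] 0x0f->0x17 len=2 : 07 1c
query mem[0x11]=0x37, mem[0x18]=0x1c, mem[0x15]=0x2b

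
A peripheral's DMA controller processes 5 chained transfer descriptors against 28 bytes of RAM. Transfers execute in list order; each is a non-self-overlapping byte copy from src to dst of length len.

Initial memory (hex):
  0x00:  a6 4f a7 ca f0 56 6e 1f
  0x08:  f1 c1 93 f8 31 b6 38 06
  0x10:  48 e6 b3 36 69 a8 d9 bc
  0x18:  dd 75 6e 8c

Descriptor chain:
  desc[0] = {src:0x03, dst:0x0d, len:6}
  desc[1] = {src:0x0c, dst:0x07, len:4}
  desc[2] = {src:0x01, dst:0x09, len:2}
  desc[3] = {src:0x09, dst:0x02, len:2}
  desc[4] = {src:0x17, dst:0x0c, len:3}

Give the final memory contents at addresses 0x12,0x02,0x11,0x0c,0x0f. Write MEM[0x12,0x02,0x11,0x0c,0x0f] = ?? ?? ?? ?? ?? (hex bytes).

MEM[0x12,0x02,0x11,0x0c,0x0f] = f1 4f 1f bc 56

  after D0: wrote 6B at 0x0d = caf0566e1ff1
  after D1: wrote 4B at 0x07 = 31caf056
  after D2: wrote 2B at 0x09 = 4fa7
  after D3: wrote 2B at 0x02 = 4fa7
  after D4: wrote 3B at 0x0c = bcdd75
query mem[0x12]=0xf1, mem[0x02]=0x4f, mem[0x11]=0x1f, mem[0x0c]=0xbc, mem[0x0f]=0x56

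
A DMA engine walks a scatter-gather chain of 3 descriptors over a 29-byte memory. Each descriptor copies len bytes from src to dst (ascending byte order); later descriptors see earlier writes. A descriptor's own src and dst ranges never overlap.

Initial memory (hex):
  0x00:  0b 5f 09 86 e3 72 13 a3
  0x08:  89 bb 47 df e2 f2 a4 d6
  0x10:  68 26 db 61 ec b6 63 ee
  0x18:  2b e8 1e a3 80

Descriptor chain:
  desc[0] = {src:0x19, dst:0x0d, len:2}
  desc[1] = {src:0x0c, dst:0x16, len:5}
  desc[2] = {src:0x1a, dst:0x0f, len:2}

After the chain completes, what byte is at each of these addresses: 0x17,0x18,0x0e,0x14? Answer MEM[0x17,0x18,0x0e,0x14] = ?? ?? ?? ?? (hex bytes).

  after D0: wrote 2B at 0x0d = e81e
  after D1: wrote 5B at 0x16 = e2e81ed668
  after D2: wrote 2B at 0x0f = 68a3
query mem[0x17]=0xe8, mem[0x18]=0x1e, mem[0x0e]=0x1e, mem[0x14]=0xec

MEM[0x17,0x18,0x0e,0x14] = e8 1e 1e ec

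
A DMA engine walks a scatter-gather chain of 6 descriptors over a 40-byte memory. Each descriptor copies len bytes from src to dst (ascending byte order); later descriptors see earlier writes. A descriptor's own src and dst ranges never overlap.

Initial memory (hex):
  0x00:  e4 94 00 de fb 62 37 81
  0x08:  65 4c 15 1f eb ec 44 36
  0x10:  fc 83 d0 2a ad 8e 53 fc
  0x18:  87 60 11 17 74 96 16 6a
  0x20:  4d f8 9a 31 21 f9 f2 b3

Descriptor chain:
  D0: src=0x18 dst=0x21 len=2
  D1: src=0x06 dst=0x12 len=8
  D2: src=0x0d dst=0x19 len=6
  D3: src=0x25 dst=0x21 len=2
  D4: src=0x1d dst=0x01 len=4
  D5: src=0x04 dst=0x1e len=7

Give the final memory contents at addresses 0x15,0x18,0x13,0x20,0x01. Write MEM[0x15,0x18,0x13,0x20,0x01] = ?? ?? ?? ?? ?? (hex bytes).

[0] 0x18->0x21 len=2 : 87 60
[1] 0x06->0x12 len=8 : 37 81 65 4c 15 1f eb ec
[2] 0x0d->0x19 len=6 : ec 44 36 fc 83 37
[3] 0x25->0x21 len=2 : f9 f2
[4] 0x1d->0x01 len=4 : 83 37 6a 4d
[5] 0x04->0x1e len=7 : 4d 62 37 81 65 4c 15
query mem[0x15]=0x4c, mem[0x18]=0xeb, mem[0x13]=0x81, mem[0x20]=0x37, mem[0x01]=0x83

MEM[0x15,0x18,0x13,0x20,0x01] = 4c eb 81 37 83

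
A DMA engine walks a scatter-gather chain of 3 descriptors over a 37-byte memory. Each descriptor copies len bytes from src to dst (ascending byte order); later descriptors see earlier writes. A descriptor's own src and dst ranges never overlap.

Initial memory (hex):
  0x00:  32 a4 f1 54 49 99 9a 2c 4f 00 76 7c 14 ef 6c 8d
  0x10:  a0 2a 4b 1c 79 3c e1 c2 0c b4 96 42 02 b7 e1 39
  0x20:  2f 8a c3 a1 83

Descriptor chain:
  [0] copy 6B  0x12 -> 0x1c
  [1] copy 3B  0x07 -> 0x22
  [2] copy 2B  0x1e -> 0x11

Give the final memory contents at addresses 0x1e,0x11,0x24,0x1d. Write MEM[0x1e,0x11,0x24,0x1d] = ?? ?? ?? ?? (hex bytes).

MEM[0x1e,0x11,0x24,0x1d] = 79 79 00 1c

  after D0: wrote 6B at 0x1c = 4b1c793ce1c2
  after D1: wrote 3B at 0x22 = 2c4f00
  after D2: wrote 2B at 0x11 = 793c
query mem[0x1e]=0x79, mem[0x11]=0x79, mem[0x24]=0x00, mem[0x1d]=0x1c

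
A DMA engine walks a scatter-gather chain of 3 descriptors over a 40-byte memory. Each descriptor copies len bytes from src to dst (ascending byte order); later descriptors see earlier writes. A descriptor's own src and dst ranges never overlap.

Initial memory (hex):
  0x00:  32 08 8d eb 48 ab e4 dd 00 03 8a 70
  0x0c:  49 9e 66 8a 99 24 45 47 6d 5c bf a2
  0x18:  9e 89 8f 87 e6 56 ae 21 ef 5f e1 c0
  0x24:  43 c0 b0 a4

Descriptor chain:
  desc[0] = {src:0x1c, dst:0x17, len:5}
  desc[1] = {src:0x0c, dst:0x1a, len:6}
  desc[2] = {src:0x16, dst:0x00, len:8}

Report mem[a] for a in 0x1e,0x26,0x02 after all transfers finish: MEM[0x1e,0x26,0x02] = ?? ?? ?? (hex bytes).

#0 dst[0x17+5] := {0xe6,0x56,0xae,0x21,0xef}
#1 dst[0x1a+6] := {0x49,0x9e,0x66,0x8a,0x99,0x24}
#2 dst[0x00+8] := {0xbf,0xe6,0x56,0xae,0x49,0x9e,0x66,0x8a}
query mem[0x1e]=0x99, mem[0x26]=0xb0, mem[0x02]=0x56

MEM[0x1e,0x26,0x02] = 99 b0 56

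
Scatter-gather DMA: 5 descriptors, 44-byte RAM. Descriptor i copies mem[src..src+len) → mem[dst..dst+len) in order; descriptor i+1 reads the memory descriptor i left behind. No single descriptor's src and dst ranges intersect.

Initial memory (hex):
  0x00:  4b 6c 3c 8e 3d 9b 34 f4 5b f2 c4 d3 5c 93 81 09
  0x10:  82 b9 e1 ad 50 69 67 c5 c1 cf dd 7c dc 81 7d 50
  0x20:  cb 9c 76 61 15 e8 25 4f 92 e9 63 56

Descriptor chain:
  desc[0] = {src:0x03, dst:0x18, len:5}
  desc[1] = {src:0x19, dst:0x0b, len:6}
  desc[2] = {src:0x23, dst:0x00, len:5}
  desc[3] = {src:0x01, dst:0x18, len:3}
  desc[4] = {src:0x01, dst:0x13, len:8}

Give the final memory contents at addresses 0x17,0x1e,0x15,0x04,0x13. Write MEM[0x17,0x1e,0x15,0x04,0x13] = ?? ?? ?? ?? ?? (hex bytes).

#0 dst[0x18+5] := {0x8e,0x3d,0x9b,0x34,0xf4}
#1 dst[0x0b+6] := {0x3d,0x9b,0x34,0xf4,0x81,0x7d}
#2 dst[0x00+5] := {0x61,0x15,0xe8,0x25,0x4f}
#3 dst[0x18+3] := {0x15,0xe8,0x25}
#4 dst[0x13+8] := {0x15,0xe8,0x25,0x4f,0x9b,0x34,0xf4,0x5b}
query mem[0x17]=0x9b, mem[0x1e]=0x7d, mem[0x15]=0x25, mem[0x04]=0x4f, mem[0x13]=0x15

MEM[0x17,0x1e,0x15,0x04,0x13] = 9b 7d 25 4f 15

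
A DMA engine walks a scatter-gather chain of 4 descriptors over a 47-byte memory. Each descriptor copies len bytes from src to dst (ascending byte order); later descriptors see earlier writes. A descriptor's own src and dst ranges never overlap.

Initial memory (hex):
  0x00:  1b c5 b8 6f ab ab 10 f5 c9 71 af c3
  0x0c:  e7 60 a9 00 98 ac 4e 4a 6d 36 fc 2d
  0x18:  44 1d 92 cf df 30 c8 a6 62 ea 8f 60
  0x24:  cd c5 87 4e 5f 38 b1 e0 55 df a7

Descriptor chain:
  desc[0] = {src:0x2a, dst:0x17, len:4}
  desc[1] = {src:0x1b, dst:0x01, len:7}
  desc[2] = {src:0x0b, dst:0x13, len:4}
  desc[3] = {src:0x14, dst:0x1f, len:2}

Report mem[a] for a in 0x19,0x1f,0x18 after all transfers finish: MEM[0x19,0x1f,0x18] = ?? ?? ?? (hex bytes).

  after D0: wrote 4B at 0x17 = b1e055df
  after D1: wrote 7B at 0x01 = cfdf30c8a662ea
  after D2: wrote 4B at 0x13 = c3e760a9
  after D3: wrote 2B at 0x1f = e760
query mem[0x19]=0x55, mem[0x1f]=0xe7, mem[0x18]=0xe0

MEM[0x19,0x1f,0x18] = 55 e7 e0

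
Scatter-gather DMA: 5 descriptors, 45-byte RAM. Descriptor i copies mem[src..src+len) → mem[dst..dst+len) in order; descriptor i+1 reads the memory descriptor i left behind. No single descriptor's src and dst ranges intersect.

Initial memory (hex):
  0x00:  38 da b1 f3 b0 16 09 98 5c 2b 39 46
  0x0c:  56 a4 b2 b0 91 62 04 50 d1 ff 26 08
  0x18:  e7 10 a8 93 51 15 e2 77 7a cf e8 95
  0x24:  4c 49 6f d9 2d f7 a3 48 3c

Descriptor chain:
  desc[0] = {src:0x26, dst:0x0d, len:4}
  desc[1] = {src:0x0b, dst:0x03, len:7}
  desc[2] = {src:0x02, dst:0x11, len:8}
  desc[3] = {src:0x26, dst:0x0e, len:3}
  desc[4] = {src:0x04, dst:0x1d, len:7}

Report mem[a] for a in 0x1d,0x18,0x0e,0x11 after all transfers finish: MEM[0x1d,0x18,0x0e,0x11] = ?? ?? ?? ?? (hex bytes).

  after D0: wrote 4B at 0x0d = 6fd92df7
  after D1: wrote 7B at 0x03 = 46566fd92df762
  after D2: wrote 8B at 0x11 = b146566fd92df762
  after D3: wrote 3B at 0x0e = 6fd92d
  after D4: wrote 7B at 0x1d = 566fd92df76239
query mem[0x1d]=0x56, mem[0x18]=0x62, mem[0x0e]=0x6f, mem[0x11]=0xb1

MEM[0x1d,0x18,0x0e,0x11] = 56 62 6f b1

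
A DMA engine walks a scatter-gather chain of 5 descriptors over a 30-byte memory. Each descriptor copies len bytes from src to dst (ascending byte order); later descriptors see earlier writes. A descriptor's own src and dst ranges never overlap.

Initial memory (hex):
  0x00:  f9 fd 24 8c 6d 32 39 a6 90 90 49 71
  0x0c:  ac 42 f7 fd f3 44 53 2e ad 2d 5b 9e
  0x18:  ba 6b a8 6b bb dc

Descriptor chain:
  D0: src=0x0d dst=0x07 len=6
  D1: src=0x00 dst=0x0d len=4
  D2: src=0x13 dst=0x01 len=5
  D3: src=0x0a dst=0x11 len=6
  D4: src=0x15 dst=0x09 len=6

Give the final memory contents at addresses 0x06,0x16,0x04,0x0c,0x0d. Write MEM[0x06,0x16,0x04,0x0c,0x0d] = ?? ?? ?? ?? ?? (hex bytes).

[0] 0x0d->0x07 len=6 : 42 f7 fd f3 44 53
[1] 0x00->0x0d len=4 : f9 fd 24 8c
[2] 0x13->0x01 len=5 : 2e ad 2d 5b 9e
[3] 0x0a->0x11 len=6 : f3 44 53 f9 fd 24
[4] 0x15->0x09 len=6 : fd 24 9e ba 6b a8
query mem[0x06]=0x39, mem[0x16]=0x24, mem[0x04]=0x5b, mem[0x0c]=0xba, mem[0x0d]=0x6b

MEM[0x06,0x16,0x04,0x0c,0x0d] = 39 24 5b ba 6b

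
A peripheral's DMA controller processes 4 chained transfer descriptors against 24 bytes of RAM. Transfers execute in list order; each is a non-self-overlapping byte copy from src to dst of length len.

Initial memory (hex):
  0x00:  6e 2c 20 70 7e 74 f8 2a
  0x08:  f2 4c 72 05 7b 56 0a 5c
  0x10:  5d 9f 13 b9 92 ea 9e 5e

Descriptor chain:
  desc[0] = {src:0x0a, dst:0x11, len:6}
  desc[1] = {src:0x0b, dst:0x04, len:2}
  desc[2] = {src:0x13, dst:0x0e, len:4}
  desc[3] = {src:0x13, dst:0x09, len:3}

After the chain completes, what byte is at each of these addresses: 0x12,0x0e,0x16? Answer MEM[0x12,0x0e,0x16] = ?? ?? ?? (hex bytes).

MEM[0x12,0x0e,0x16] = 05 7b 5c

  after D0: wrote 6B at 0x11 = 72057b560a5c
  after D1: wrote 2B at 0x04 = 057b
  after D2: wrote 4B at 0x0e = 7b560a5c
  after D3: wrote 3B at 0x09 = 7b560a
query mem[0x12]=0x05, mem[0x0e]=0x7b, mem[0x16]=0x5c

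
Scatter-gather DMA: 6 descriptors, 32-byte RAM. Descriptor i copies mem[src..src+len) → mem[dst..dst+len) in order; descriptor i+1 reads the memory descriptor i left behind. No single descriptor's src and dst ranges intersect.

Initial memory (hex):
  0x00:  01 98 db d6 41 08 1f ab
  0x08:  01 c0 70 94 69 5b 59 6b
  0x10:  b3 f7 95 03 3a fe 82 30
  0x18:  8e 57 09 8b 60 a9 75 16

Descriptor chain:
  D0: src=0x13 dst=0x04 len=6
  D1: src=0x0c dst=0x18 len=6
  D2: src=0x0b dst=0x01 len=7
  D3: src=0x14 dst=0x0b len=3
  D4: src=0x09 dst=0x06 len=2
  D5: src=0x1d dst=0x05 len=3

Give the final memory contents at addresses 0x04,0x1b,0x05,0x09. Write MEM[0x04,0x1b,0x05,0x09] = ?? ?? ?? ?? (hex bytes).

D0: mem[0x04..0x09] <- [03 3a fe 82 30 8e]
D1: mem[0x18..0x1d] <- [69 5b 59 6b b3 f7]
D2: mem[0x01..0x07] <- [94 69 5b 59 6b b3 f7]
D3: mem[0x0b..0x0d] <- [3a fe 82]
D4: mem[0x06..0x07] <- [8e 70]
D5: mem[0x05..0x07] <- [f7 75 16]
query mem[0x04]=0x59, mem[0x1b]=0x6b, mem[0x05]=0xf7, mem[0x09]=0x8e

MEM[0x04,0x1b,0x05,0x09] = 59 6b f7 8e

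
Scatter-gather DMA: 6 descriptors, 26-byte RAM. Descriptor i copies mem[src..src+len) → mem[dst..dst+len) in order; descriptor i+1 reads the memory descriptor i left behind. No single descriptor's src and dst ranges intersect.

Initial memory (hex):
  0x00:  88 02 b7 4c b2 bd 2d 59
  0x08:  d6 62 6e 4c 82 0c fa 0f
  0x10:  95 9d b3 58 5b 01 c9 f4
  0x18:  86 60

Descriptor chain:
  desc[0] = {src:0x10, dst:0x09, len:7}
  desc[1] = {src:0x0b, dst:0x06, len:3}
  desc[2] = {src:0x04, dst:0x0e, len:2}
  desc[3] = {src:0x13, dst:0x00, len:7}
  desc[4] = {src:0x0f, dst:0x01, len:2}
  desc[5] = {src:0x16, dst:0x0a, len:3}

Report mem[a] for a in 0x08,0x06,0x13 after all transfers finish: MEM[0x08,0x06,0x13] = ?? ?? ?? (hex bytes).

[0] 0x10->0x09 len=7 : 95 9d b3 58 5b 01 c9
[1] 0x0b->0x06 len=3 : b3 58 5b
[2] 0x04->0x0e len=2 : b2 bd
[3] 0x13->0x00 len=7 : 58 5b 01 c9 f4 86 60
[4] 0x0f->0x01 len=2 : bd 95
[5] 0x16->0x0a len=3 : c9 f4 86
query mem[0x08]=0x5b, mem[0x06]=0x60, mem[0x13]=0x58

MEM[0x08,0x06,0x13] = 5b 60 58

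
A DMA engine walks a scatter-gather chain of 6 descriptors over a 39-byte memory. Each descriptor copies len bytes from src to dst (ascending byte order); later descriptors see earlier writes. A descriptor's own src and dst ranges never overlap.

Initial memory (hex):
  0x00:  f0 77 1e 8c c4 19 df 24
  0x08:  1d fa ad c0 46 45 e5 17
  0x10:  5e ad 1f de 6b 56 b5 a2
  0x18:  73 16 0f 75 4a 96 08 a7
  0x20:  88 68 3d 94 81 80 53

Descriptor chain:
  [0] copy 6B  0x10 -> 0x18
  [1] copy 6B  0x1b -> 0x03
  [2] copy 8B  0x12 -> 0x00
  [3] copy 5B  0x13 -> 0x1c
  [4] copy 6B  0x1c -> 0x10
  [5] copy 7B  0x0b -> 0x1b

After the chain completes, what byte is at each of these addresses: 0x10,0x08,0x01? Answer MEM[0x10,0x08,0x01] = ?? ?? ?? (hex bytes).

MEM[0x10,0x08,0x01] = de 88 de

#0 dst[0x18+6] := {0x5e,0xad,0x1f,0xde,0x6b,0x56}
#1 dst[0x03+6] := {0xde,0x6b,0x56,0x08,0xa7,0x88}
#2 dst[0x00+8] := {0x1f,0xde,0x6b,0x56,0xb5,0xa2,0x5e,0xad}
#3 dst[0x1c+5] := {0xde,0x6b,0x56,0xb5,0xa2}
#4 dst[0x10+6] := {0xde,0x6b,0x56,0xb5,0xa2,0x68}
#5 dst[0x1b+7] := {0xc0,0x46,0x45,0xe5,0x17,0xde,0x6b}
query mem[0x10]=0xde, mem[0x08]=0x88, mem[0x01]=0xde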